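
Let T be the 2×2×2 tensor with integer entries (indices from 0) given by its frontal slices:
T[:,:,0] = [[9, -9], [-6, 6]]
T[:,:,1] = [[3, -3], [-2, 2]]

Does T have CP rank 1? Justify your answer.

Yes

The mode-1 fibre T[:,0,0] = [9, -6] gives a = [3, -2] (primitive direction); the mode-2 fibre T[0,:,0] = [9, -9] gives b = [1, -1]; then c[k] = T[0,0,k] / (a[0]·b[0]) = [9, 3] / 3 = [3, 1].
Expanding [3, -2] ⊗ [1, -1] ⊗ [3, 1] reproduces all 8 entries of T, so T = [3, -2] ⊗ [1, -1] ⊗ [3, 1] and rank(T) ≤ 1.
Equivalently every frontal slice T[:,:,k] is c[k] times the rank-1 matrix [3, -2] ⊗ [1, -1]. So T has rank 1 (it is nonzero).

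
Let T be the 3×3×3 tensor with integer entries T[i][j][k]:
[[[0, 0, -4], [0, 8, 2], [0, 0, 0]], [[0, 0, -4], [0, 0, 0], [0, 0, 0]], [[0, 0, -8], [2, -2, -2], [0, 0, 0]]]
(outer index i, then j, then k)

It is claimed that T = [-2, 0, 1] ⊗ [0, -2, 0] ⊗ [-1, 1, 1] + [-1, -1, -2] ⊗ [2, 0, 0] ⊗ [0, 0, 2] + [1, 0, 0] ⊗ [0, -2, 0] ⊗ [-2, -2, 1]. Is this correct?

Reconstruct entrywise from the claimed factors. For example, T[2,2,0] = 0 and Σₗ aₗ[2]bₗ[2]cₗ[0] = (1)·(0)·(-1) + (-2)·(0)·(0) + (0)·(0)·(-2) = 0; checking all 27 entries, every one matches. The claim holds.

Yes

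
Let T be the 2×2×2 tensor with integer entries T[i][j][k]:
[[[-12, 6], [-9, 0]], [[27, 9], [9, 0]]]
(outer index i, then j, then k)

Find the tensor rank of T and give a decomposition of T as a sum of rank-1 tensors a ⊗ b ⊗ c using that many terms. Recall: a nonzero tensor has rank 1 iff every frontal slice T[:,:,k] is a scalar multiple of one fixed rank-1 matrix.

rank(T) = 2

Lower bound: in the mode-1 unfolding of T (rows indexed by i, columns by (j,k)) the 2×2 minor on rows i ∈ {0, 1}, columns (j,k) ∈ {(0,0), (0,1)} is det [[-12, 6], [27, 9]] = -270 ≠ 0, so that unfolding has rank ≥ 2 and hence rank(T) ≥ 2 (CP rank is at least every unfolding rank, though it can be larger).
Upper bound: with S_k = T[:,:,k], the two rank-1 terms a₁b₁ᵀ, a₂b₂ᵀ are the rank-1 members of the pencil x·S₀ + y·S₁.
det(x·S₀ + y·S₁) is 135·x² + 135·xy = 135·(x + y)(x), vanishing at (x:y) = (1:-1) and (0:1).
M₁ = S₀ − S₁ = [[-18, -9], [18, 9]] = (-9)·(1, -1)(2, 1)ᵀ and M₂ = S₁ = [[6, 0], [9, 0]] = 3·(2, 3)(1, 0)ᵀ, so take a₁ = (1, -1), b₁ = (2, 1), a₂ = (2, 3), b₂ = (1, 0).
Each slice is an integer combination of E₁ = a₁b₁ᵀ and E₂ = a₂b₂ᵀ: S₀ = −9·E₁ + 3·E₂, S₁ = 3·E₂; reading off coefficients, c₁ = (-9, 0) and c₂ = (3, 3).
Hence T = (1, -1) ⊗ (2, 1) ⊗ (-9, 0) + (2, 3) ⊗ (1, 0) ⊗ (3, 3), so rank(T) ≤ 2.
These bounds meet, so rank(T) = 2.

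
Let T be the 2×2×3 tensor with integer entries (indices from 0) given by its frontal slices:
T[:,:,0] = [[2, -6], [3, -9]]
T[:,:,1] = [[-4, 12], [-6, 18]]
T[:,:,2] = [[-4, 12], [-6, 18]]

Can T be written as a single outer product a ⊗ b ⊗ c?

If T = a ⊗ b ⊗ c then every fibre of T is a multiple of the corresponding factor, so read the factors off the fibres through the nonzero entry T[0,0,0] = 2.
The mode-1 fibre T[:,0,0] = [2, 3] gives a = [2, 3] (primitive direction); the mode-2 fibre T[0,:,0] = [2, -6] gives b = [1, -3]; then c[k] = T[0,0,k] / (a[0]·b[0]) = [2, -4, -4] / 2 = [1, -2, -2].
Expanding [2, 3] ⊗ [1, -3] ⊗ [1, -2, -2] reproduces all 12 entries of T, so T = [2, 3] ⊗ [1, -3] ⊗ [1, -2, -2] and rank(T) ≤ 1.
Equivalently every frontal slice T[:,:,k] is c[k] times the rank-1 matrix [2, 3] ⊗ [1, -3]. So T has rank 1 (it is nonzero).

Yes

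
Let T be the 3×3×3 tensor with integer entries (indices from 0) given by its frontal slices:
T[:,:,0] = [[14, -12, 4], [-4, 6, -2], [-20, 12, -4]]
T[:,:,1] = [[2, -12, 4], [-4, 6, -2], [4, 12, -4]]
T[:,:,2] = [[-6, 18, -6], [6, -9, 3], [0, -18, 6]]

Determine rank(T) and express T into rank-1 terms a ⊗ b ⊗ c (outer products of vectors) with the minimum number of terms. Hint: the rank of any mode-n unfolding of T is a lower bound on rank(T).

rank(T) = 2

Lower bound: in the mode-2 unfolding of T (rows indexed by j, columns by (i,k)) the 2×2 minor on rows j ∈ {0, 1}, columns (i,k) ∈ {(0,0), (0,1)} is det [[14, 2], [-12, -12]] = -144 ≠ 0, so that unfolding has rank ≥ 2 and hence rank(T) ≥ 2 (CP rank is at least every unfolding rank, though it can be larger).
Upper bound: with S_k = T[:,:,k], the two rank-1 terms a₁b₁ᵀ, a₂b₂ᵀ are the rank-1 members of the pencil x·S₀ + y·S₁.
The 2×2 minor of x·S₀ + y·S₁ on rows {0,1}, columns {0,1} is 36·x² − 36·y² = 36·(x − y)(x + y), vanishing at (x:y) = (1:1) and (1:-1).
M₁ = S₀ + S₁ = [[16, -24, 8], [-8, 12, -4], [-16, 24, -8]] = 4·[2, -1, -2][2, -3, 1]ᵀ and M₂ = S₀ − S₁ = [[12, 0, 0], [0, 0, 0], [-24, 0, 0]] = 12·[1, 0, -2][1, 0, 0]ᵀ, so take a₁ = [2, -1, -2], b₁ = [2, -3, 1], a₂ = [1, 0, -2], b₂ = [1, 0, 0].
Each slice is an integer combination of E₁ = a₁b₁ᵀ and E₂ = a₂b₂ᵀ: S₀ = 2·E₁ + 6·E₂, S₁ = 2·E₁ − 6·E₂, S₂ = −3·E₁ + 6·E₂; reading off coefficients, c₁ = [2, 2, -3] and c₂ = [6, -6, 6].
Hence T = [2, -1, -2] ⊗ [2, -3, 1] ⊗ [2, 2, -3] + [1, 0, -2] ⊗ [1, 0, 0] ⊗ [6, -6, 6], so rank(T) ≤ 2.
These bounds meet, so rank(T) = 2.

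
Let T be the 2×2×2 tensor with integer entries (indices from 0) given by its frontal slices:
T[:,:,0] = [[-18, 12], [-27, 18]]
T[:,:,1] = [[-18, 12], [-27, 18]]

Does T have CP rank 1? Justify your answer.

If T = a ⊗ b ⊗ c then every fibre of T is a multiple of the corresponding factor, so read the factors off the fibres through the nonzero entry T[0,0,0] = -18.
The mode-1 fibre T[:,0,0] = [-18, -27] gives a = [2, 3] (primitive direction); the mode-2 fibre T[0,:,0] = [-18, 12] gives b = [3, -2]; then c[k] = T[0,0,k] / (a[0]·b[0]) = [-18, -18] / 6 = [-3, -3].
Expanding [2, 3] ⊗ [3, -2] ⊗ [-3, -3] reproduces all 8 entries of T, so T = [2, 3] ⊗ [3, -2] ⊗ [-3, -3] and rank(T) ≤ 1.
Equivalently every frontal slice T[:,:,k] is c[k] times the rank-1 matrix [2, 3] ⊗ [3, -2]. So T has rank 1 (it is nonzero).

Yes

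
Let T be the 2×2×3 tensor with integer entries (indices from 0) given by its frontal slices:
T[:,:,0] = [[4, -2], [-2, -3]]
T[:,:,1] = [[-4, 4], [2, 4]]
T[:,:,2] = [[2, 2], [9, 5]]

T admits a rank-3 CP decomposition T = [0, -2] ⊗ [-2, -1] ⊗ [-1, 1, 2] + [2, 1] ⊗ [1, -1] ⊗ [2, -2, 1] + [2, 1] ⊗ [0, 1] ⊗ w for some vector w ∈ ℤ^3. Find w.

w = [1, 0, 2]

Subtract the known terms from T to get the rank-1 residual R = [2, 1] ⊗ [0, 1] ⊗ w, so R[i,j,k] = a[i]·b[j]·w[k]. Pick indices with nonzero a[0]·b[1] = (2)·(1) = 2. Only the fibre through (0,1,·) is needed: R[0,1,:] = T[0,1,:] − Σₗ aₗ[0]bₗ[1]cₗ = [-2, 4, 2] − (0)·(-1)·[-1, 1, 2] − (2)·(-1)·[2, -2, 1] = [2, 0, 4]. Then w[k] = R[0,1,k] / 2 for each k, giving w = [2, 0, 4] / 2 = [1, 0, 2].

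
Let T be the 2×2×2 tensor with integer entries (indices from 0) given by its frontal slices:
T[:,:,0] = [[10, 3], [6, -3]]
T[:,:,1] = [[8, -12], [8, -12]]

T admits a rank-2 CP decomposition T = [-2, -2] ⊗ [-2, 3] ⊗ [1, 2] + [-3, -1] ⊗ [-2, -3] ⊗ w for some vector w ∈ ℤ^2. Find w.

w = [1, 0]

Subtract the known terms from T to get the rank-1 residual R = [-3, -1] ⊗ [-2, -3] ⊗ w, so R[i,j,k] = a[i]·b[j]·w[k]. Pick indices with nonzero a[0]·b[0] = (-3)·(-2) = 6. Only the fibre through (0,0,·) is needed: R[0,0,:] = T[0,0,:] − Σₗ aₗ[0]bₗ[0]cₗ = [10, 8] − (-2)·(-2)·[1, 2] = [6, 0]. Then w[k] = R[0,0,k] / 6 for each k, giving w = [6, 0] / 6 = [1, 0].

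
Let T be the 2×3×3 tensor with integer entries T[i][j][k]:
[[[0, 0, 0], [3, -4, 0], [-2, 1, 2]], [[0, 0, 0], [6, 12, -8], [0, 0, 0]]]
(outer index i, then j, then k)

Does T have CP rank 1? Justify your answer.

No

The mode-3 unfolding of T (rows indexed by k, columns by (i,j) = (0,0), (0,1), (0,2), (1,0), (1,1), (1,2)) is [[0, 3, -2, 0, 6, 0], [0, -4, 1, 0, 12, 0], [0, 0, 2, 0, -8, 0]].
There the 3×3 minor on rows k ∈ {0, 1, 2}, columns (i,j) ∈ {(0,1), (0,2), (1,1)} is det [[3, -2, 6], [-4, 1, 12], [0, 2, -8]] = -80 ≠ 0, so this unfolding has rank ≥ 3; CP rank is at least every unfolding rank, so rank(T) ≥ 3.
In particular rank(T) ≥ 3 > 1, so T is not rank-1.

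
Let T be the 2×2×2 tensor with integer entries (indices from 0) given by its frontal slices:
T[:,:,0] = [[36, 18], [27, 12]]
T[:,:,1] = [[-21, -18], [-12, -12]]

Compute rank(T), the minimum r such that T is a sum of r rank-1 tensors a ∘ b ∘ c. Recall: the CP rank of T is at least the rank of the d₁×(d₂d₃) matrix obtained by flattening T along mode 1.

2

Lower bound: the mode-2 unfolding of T (rows indexed by j, columns by (i,k) = (0,0), (0,1), (1,0), (1,1)) is [[36, -21, 27, -12], [18, -18, 12, -12]].
There the 2×2 minor on rows j ∈ {0, 1}, columns (i,k) ∈ {(0,0), (0,1)} is det [[36, -21], [18, -18]] = -270 ≠ 0, so this unfolding has rank ≥ 2; CP rank is at least every unfolding rank, so rank(T) ≥ 2. (Unfolding ranks only ever bound the CP rank from below — rank(T) can be strictly larger than all of them — so the matching upper bound has to come from an explicit 2-term decomposition.)
Upper bound — finding two terms. Write S_k = T[:,:,k] for the frontal slices: S₀ = [[36, 18], [27, 12]], S₁ = [[-21, -18], [-12, -12]].
If T = a₁ ∘ b₁ ∘ c₁ + a₂ ∘ b₂ ∘ c₂ then each S_k = c₁[k]·a₁b₁ᵀ + c₂[k]·a₂b₂ᵀ. S₀ and S₁ are linearly independent, so a₁b₁ᵀ and a₂b₂ᵀ must span the same plane of matrices: they are the rank-1 matrices of the form x·S₀ + y·S₁.
det(x·S₀ + y·S₁) is −54·x² + 18·xy + 36·y² = (-18)·(3·x + 2·y)(x − y), vanishing at (x:y) = (2:-3) and (1:1).
M₁ = 2·S₀ − 3·S₁ = [[135, 90], [90, 60]] = 15·[3, 2][3, 2]ᵀ and M₂ = S₀ + S₁ = [[15, 0], [15, 0]] = 15·[1, 1][1, 0]ᵀ, so take a₁ = [3, 2], b₁ = [3, 2], a₂ = [1, 1], b₂ = [1, 0].
Each slice is an integer combination of E₁ = a₁b₁ᵀ and E₂ = a₂b₂ᵀ: S₀ = 3·E₁ + 9·E₂, S₁ = −3·E₁ + 6·E₂; reading off coefficients, c₁ = [3, -3] and c₂ = [9, 6].
Hence T = [3, 2] ∘ [3, 2] ∘ [3, -3] + [1, 1] ∘ [1, 0] ∘ [9, 6], so rank(T) ≤ 2.
These bounds meet, so rank(T) = 2.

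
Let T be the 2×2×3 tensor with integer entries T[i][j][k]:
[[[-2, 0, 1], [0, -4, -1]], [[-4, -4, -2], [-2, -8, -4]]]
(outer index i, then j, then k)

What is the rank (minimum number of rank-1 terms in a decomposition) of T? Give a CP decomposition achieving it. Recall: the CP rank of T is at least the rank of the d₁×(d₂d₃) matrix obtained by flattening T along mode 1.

rank(T) = 3

Lower bound: the mode-3 unfolding of T (rows indexed by k, columns by (i,j) = (0,0), (0,1), (1,0), (1,1)) is [[-2, 0, -4, -2], [0, -4, -4, -8], [1, -1, -2, -4]].
There the 3×3 minor on rows k ∈ {0, 1, 2}, columns (i,j) ∈ {(0,0), (0,1), (1,0)} is det [[-2, 0, -4], [0, -4, -4], [1, -1, -2]] = -24 ≠ 0, so this unfolding has rank ≥ 3; CP rank is at least every unfolding rank, so rank(T) ≥ 3. (This is only a lower bound: in general the CP rank may exceed every unfolding rank, so we still need to exhibit 3 rank-1 terms summing to T.)
Upper bound: T is a sum of 3 rank-1 terms, T = (1, 0) ∘ (1, 1) ∘ (0, 2, 2) + (1, 1) ∘ (0, 1) ∘ (2, -4, -2) + (1, 2) ∘ (1, 1) ∘ (-2, -2, -1) (written with every a and b primitive with positive leading entry and the scale carried by c; CP decompositions are not unique, and this one is verified by expanding entrywise), so rank(T) ≤ 3.
These bounds meet, so rank(T) = 3.
Check entry T[0,0,0] = -2: (1)·(1)·(0) + (1)·(0)·(2) + (1)·(1)·(-2) = -2.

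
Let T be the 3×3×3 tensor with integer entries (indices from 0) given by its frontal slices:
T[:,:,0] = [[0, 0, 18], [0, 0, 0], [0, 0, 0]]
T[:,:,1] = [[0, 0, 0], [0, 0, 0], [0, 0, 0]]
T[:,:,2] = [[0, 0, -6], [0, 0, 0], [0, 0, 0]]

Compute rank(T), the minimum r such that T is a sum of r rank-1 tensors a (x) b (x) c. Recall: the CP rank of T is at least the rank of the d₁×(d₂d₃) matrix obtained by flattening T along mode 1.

1

Lower bound: T ≠ 0 (e.g. T[0,2,0] = 18), so rank(T) ≥ 1.
Upper bound: if T = a (x) b (x) c then every fibre of T is a multiple of the corresponding factor, so read the factors off the fibres through the nonzero entry T[0,2,0] = 18.
The mode-1 fibre T[:,2,0] = [18, 0, 0] gives a = (1, 0, 0) (primitive direction); the mode-2 fibre T[0,:,0] = [0, 0, 18] gives b = (0, 0, 1); then c[k] = T[0,2,k] / (a[0]·b[2]) = [18, 0, -6] / 1 = (18, 0, -6).
Expanding (1, 0, 0) (x) (0, 0, 1) (x) (18, 0, -6) reproduces all 27 entries of T, so T = (1, 0, 0) (x) (0, 0, 1) (x) (18, 0, -6) and rank(T) ≤ 1.
These bounds meet, so rank(T) = 1.
Check entry T[1,2,2] = 0: (0)·(1)·(-6) = 0.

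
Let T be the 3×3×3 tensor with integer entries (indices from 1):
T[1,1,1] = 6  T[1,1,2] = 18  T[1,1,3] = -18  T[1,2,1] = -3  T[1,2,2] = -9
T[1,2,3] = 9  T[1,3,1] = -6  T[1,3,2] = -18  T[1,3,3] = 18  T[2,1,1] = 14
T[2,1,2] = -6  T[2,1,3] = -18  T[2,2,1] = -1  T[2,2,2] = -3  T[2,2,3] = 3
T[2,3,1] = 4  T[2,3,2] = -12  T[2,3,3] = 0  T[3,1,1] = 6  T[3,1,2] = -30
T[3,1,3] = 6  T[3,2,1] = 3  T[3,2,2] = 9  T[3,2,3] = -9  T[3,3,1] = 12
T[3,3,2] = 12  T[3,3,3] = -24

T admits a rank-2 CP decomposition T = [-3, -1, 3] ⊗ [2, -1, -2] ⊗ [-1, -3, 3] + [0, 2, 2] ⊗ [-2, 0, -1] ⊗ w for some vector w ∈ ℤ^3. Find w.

w = [-3, 3, 3]

Subtract the known terms from T to get the rank-1 residual R = [0, 2, 2] ⊗ [-2, 0, -1] ⊗ w, so R[i,j,k] = a[i]·b[j]·w[k]. Pick indices with nonzero a[2]·b[1] = (2)·(-2) = -4. Only the fibre through (2,1,·) is needed: R[2,1,:] = T[2,1,:] − Σₗ aₗ[2]bₗ[1]cₗ = [14, -6, -18] − (-1)·(2)·[-1, -3, 3] = [12, -12, -12]. Then w[k] = R[2,1,k] / -4 for each k, giving w = [12, -12, -12] / -4 = [-3, 3, 3].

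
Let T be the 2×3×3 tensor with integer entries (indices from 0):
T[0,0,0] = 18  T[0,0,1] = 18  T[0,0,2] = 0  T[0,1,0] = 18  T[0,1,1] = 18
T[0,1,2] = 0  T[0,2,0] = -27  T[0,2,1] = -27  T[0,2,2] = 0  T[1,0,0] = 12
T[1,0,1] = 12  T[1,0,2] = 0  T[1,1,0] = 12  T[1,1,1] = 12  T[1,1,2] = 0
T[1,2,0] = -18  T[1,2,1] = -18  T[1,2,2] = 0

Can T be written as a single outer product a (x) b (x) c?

The mode-1 fibre T[:,0,0] = [18, 12] gives a = (3, 2) (primitive direction); the mode-2 fibre T[0,:,0] = [18, 18, -27] gives b = (2, 2, -3); then c[k] = T[0,0,k] / (a[0]·b[0]) = [18, 18, 0] / 6 = (3, 3, 0).
Expanding (3, 2) (x) (2, 2, -3) (x) (3, 3, 0) reproduces all 18 entries of T, so T = (3, 2) (x) (2, 2, -3) (x) (3, 3, 0) and rank(T) ≤ 1.
Equivalently every frontal slice T[:,:,k] is c[k] times the rank-1 matrix (3, 2) (x) (2, 2, -3). So T has rank 1 (it is nonzero).

Yes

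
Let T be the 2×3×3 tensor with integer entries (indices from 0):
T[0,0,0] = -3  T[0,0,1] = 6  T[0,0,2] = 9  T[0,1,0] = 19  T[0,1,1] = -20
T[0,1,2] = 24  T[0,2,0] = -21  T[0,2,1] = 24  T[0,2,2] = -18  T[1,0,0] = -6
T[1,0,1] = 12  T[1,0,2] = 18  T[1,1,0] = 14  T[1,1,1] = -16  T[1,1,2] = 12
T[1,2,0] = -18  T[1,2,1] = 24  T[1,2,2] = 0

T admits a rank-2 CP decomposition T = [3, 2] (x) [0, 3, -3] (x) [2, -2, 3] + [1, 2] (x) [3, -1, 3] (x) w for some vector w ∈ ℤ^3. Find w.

w = [-1, 2, 3]

Subtract the known terms from T to get the rank-1 residual R = [1, 2] (x) [3, -1, 3] (x) w, so R[i,j,k] = a[i]·b[j]·w[k]. Pick indices with nonzero a[0]·b[0] = (1)·(3) = 3. Only the fibre through (0,0,·) is needed: R[0,0,:] = T[0,0,:] − Σₗ aₗ[0]bₗ[0]cₗ = [-3, 6, 9] − (3)·(0)·[2, -2, 3] = [-3, 6, 9]. Then w[k] = R[0,0,k] / 3 for each k, giving w = [-3, 6, 9] / 3 = [-1, 2, 3].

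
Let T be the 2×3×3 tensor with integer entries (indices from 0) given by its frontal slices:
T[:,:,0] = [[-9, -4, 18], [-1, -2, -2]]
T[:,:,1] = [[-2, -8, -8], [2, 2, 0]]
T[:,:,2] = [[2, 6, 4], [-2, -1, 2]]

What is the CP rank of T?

3

Lower bound: the mode-2 unfolding of T (rows indexed by j, columns by (i,k) = (0,0), (0,1), (0,2), (1,0), (1,1), (1,2)) is [[-9, -2, 2, -1, 2, -2], [-4, -8, 6, -2, 2, -1], [18, -8, 4, -2, 0, 2]].
There the 3×3 minor on rows j ∈ {0, 1, 2}, columns (i,k) ∈ {(0,0), (0,1), (0,2)} is det [[-9, -2, 2], [-4, -8, 6], [18, -8, 4]] = -40 ≠ 0, so this unfolding has rank ≥ 3; CP rank is at least every unfolding rank, so rank(T) ≥ 3. (This is only a lower bound: in general the CP rank may exceed every unfolding rank, so we still need to exhibit 3 rank-1 terms summing to T.)
Upper bound: T is a sum of 3 rank-1 terms, T = [1, 0] ∘ [1, 1, -1] ∘ [-8, -4, 4] + [1, 1] ∘ [1, 0, -2] ∘ [-1, 2, -2] + [2, -1] ∘ [0, 1, 2] ∘ [2, -2, 1] (one valid choice — decompositions are not unique — normalised so each a, b is primitive with positive first nonzero entry; check it by expanding all entries), so rank(T) ≤ 3.
These bounds meet, so rank(T) = 3.
Check entry T[0,0,0] = -9: (1)·(1)·(-8) + (1)·(1)·(-1) + (2)·(0)·(2) = -9.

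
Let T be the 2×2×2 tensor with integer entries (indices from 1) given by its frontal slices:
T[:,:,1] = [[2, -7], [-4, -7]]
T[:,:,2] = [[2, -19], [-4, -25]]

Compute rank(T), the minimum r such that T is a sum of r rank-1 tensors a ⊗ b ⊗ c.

2

Lower bound: the mode-1 unfolding of T (rows indexed by i, columns by (j,k) = (1,1), (1,2), (2,1), (2,2)) is [[2, 2, -7, -19], [-4, -4, -7, -25]].
There the 2×2 minor on rows i ∈ {1, 2}, columns (j,k) ∈ {(1,1), (2,1)} is det [[2, -7], [-4, -7]] = -42 ≠ 0, so this unfolding has rank ≥ 2; CP rank is at least every unfolding rank, so rank(T) ≥ 2. (This is only a lower bound: in general the CP rank may exceed every unfolding rank, so we still need to exhibit 2 rank-1 terms summing to T.)
Upper bound — finding two terms. Write S_k = T[:,:,k] for the frontal slices: S₁ = [[2, -7], [-4, -7]], S₂ = [[2, -19], [-4, -25]].
If T = a₁ ⊗ b₁ ⊗ c₁ + a₂ ⊗ b₂ ⊗ c₂ then each S_k = c₁[k]·a₁b₁ᵀ + c₂[k]·a₂b₂ᵀ. S₁ and S₂ are linearly independent, so a₁b₁ᵀ and a₂b₂ᵀ must span the same plane of matrices: they are the rank-1 matrices of the form x·S₁ + y·S₂.
det(x·S₁ + y·S₂) is −42·x² − 168·xy − 126·y² = (-42)·(x + 3·y)(x + y), vanishing at (x:y) = (3:-1) and (1:-1).
M₁ = 3·S₁ − S₂ = [[4, -2], [-8, 4]] = 2·[1, -2][2, -1]ᵀ and M₂ = S₁ − S₂ = [[0, 12], [0, 18]] = 6·[2, 3][0, 1]ᵀ, so take a₁ = [1, -2], b₁ = [2, -1], a₂ = [2, 3], b₂ = [0, 1].
Each slice is an integer combination of E₁ = a₁b₁ᵀ and E₂ = a₂b₂ᵀ: S₁ = E₁ − 3·E₂, S₂ = E₁ − 9·E₂; reading off coefficients, c₁ = [1, 1] and c₂ = [-3, -9].
Hence T = [1, -2] ⊗ [2, -1] ⊗ [1, 1] + [2, 3] ⊗ [0, 1] ⊗ [-3, -9], so rank(T) ≤ 2.
These bounds meet, so rank(T) = 2.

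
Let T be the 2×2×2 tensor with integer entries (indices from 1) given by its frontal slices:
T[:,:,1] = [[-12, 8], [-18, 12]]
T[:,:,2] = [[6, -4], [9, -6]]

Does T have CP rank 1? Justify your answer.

Yes

If T = a ⊗ b ⊗ c then every fibre of T is a multiple of the corresponding factor, so read the factors off the fibres through the nonzero entry T[1,1,1] = -12.
The mode-1 fibre T[:,1,1] = [-12, -18] gives a = [2, 3] (primitive direction); the mode-2 fibre T[1,:,1] = [-12, 8] gives b = [3, -2]; then c[k] = T[1,1,k] / (a[1]·b[1]) = [-12, 6] / 6 = [-2, 1].
Expanding [2, 3] ⊗ [3, -2] ⊗ [-2, 1] reproduces all 8 entries of T, so T = [2, 3] ⊗ [3, -2] ⊗ [-2, 1] and rank(T) ≤ 1.
Equivalently every frontal slice T[:,:,k] is c[k] times the rank-1 matrix [2, 3] ⊗ [3, -2]. So T has rank 1 (it is nonzero).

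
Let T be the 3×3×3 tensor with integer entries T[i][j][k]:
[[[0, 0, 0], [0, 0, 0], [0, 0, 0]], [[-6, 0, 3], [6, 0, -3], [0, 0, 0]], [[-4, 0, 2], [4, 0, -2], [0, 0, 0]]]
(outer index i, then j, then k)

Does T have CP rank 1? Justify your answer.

If T = a (x) b (x) c then every fibre of T is a multiple of the corresponding factor, so read the factors off the fibres through the nonzero entry T[1,0,0] = -6.
The mode-1 fibre T[:,0,0] = [0, -6, -4] gives a = [0, 3, 2] (primitive direction); the mode-2 fibre T[1,:,0] = [-6, 6, 0] gives b = [1, -1, 0]; then c[k] = T[1,0,k] / (a[1]·b[0]) = [-6, 0, 3] / 3 = [-2, 0, 1].
Expanding [0, 3, 2] (x) [1, -1, 0] (x) [-2, 0, 1] reproduces all 27 entries of T, so T = [0, 3, 2] (x) [1, -1, 0] (x) [-2, 0, 1] and rank(T) ≤ 1.
Equivalently every frontal slice T[:,:,k] is c[k] times the rank-1 matrix [0, 3, 2] (x) [1, -1, 0]. So T has rank 1 (it is nonzero).

Yes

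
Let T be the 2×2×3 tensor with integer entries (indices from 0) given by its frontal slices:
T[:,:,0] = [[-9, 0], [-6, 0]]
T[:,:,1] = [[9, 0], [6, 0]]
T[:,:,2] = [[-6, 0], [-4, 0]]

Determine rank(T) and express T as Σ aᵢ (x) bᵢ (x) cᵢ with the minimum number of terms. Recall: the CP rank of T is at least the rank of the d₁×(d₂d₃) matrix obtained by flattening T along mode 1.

rank(T) = 1

Lower bound: T ≠ 0 (e.g. T[0,0,0] = -9), so rank(T) ≥ 1.
Upper bound: if T = a (x) b (x) c then every fibre of T is a multiple of the corresponding factor, so read the factors off the fibres through the nonzero entry T[0,0,0] = -9.
The mode-1 fibre T[:,0,0] = [-9, -6] gives a = [3, 2] (primitive direction); the mode-2 fibre T[0,:,0] = [-9, 0] gives b = [1, 0]; then c[k] = T[0,0,k] / (a[0]·b[0]) = [-9, 9, -6] / 3 = [-3, 3, -2].
Expanding [3, 2] (x) [1, 0] (x) [-3, 3, -2] reproduces all 12 entries of T, so T = [3, 2] (x) [1, 0] (x) [-3, 3, -2] and rank(T) ≤ 1.
These bounds meet, so rank(T) = 1.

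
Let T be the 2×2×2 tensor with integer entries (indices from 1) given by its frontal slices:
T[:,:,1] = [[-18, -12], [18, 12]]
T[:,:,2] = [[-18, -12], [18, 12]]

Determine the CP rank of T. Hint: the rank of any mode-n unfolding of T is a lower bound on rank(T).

Lower bound: T ≠ 0 (e.g. T[1,1,1] = -18), so rank(T) ≥ 1.
Upper bound: the mode-1 fibre T[:,1,1] = [-18, 18] gives a = [1, -1] (primitive direction); the mode-2 fibre T[1,:,1] = [-18, -12] gives b = [3, 2]; then c[k] = T[1,1,k] / (a[1]·b[1]) = [-18, -18] / 3 = [-6, -6].
Expanding [1, -1] ⊗ [3, 2] ⊗ [-6, -6] reproduces all 8 entries of T, so T = [1, -1] ⊗ [3, 2] ⊗ [-6, -6] and rank(T) ≤ 1.
These bounds meet, so rank(T) = 1.

1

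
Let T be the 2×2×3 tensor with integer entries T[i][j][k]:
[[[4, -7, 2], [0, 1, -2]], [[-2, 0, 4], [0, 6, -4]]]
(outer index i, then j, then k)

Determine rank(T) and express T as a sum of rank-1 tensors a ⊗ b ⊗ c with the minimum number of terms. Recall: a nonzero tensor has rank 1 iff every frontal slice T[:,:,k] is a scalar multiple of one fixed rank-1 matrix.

Lower bound: the mode-3 unfolding of T (rows indexed by k, columns by (i,j) = (0,0), (0,1), (1,0), (1,1)) is [[4, 0, -2, 0], [-7, 1, 0, 6], [2, -2, 4, -4]].
There the 3×3 minor on rows k ∈ {0, 1, 2}, columns (i,j) ∈ {(0,0), (0,1), (1,0)} is det [[4, 0, -2], [-7, 1, 0], [2, -2, 4]] = -8 ≠ 0, so this unfolding has rank ≥ 3; CP rank is at least every unfolding rank, so rank(T) ≥ 3. (This is only a lower bound: in general the CP rank may exceed every unfolding rank, so we still need to exhibit 3 rank-1 terms summing to T.)
Upper bound: T is a sum of 3 rank-1 terms, T = (1, -2) ⊗ (1, 1) ⊗ (0, -1, 0) + (1, 2) ⊗ (1, -1) ⊗ (0, -2, 2) + (2, -1) ⊗ (1, 0) ⊗ (2, -2, 0) (one valid choice — decompositions are not unique — normalised so each a, b is primitive with positive first nonzero entry; check it by expanding all entries), so rank(T) ≤ 3.
These bounds meet, so rank(T) = 3.
Check entry T[1,0,1] = 0: (-2)·(1)·(-1) + (2)·(1)·(-2) + (-1)·(1)·(-2) = 0.

rank(T) = 3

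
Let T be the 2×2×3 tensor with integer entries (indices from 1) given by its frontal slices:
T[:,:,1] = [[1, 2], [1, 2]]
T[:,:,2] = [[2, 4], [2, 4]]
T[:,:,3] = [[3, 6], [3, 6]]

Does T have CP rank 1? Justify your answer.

Yes

If T = a ⊗ b ⊗ c then every fibre of T is a multiple of the corresponding factor, so read the factors off the fibres through the nonzero entry T[1,1,1] = 1.
The mode-1 fibre T[:,1,1] = [1, 1] gives a = [1, 1] (primitive direction); the mode-2 fibre T[1,:,1] = [1, 2] gives b = [1, 2]; then c[k] = T[1,1,k] / (a[1]·b[1]) = [1, 2, 3] / 1 = [1, 2, 3].
Expanding [1, 1] ⊗ [1, 2] ⊗ [1, 2, 3] reproduces all 12 entries of T, so T = [1, 1] ⊗ [1, 2] ⊗ [1, 2, 3] and rank(T) ≤ 1.
Equivalently every frontal slice T[:,:,k] is c[k] times the rank-1 matrix [1, 1] ⊗ [1, 2]. So T has rank 1 (it is nonzero).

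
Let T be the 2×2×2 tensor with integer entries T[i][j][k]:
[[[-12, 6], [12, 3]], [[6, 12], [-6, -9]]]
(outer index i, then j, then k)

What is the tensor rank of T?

2

Lower bound: the mode-1 unfolding of T (rows indexed by i, columns by (j,k) = (0,0), (0,1), (1,0), (1,1)) is [[-12, 6, 12, 3], [6, 12, -6, -9]].
There the 2×2 minor on rows i ∈ {0, 1}, columns (j,k) ∈ {(0,0), (0,1)} is det [[-12, 6], [6, 12]] = -180 ≠ 0, so this unfolding has rank ≥ 2; CP rank is at least every unfolding rank, so rank(T) ≥ 2. (Flattening ranks never certify an upper bound on CP rank; for that we must actually write T with 2 rank-1 terms.)
Upper bound — finding two terms. Write S_k = T[:,:,k] for the frontal slices: S₀ = [[-12, 12], [6, -6]], S₁ = [[6, 3], [12, -9]].
If T = a₁ ⊗ b₁ ⊗ c₁ + a₂ ⊗ b₂ ⊗ c₂ then each S_k = c₁[k]·a₁b₁ᵀ + c₂[k]·a₂b₂ᵀ. S₀ and S₁ are linearly independent, so a₁b₁ᵀ and a₂b₂ᵀ must span the same plane of matrices: they are the rank-1 matrices of the form x·S₀ + y·S₁.
det(x·S₀ + y·S₁) is −90·xy − 90·y² = (-90)·(y)(x + y), vanishing at (x:y) = (1:0) and (1:-1).
M₁ = S₀ = [[-12, 12], [6, -6]] = (-6)·(2, -1)(1, -1)ᵀ and M₂ = S₀ − S₁ = [[-18, 9], [-6, 3]] = (-3)·(3, 1)(2, -1)ᵀ, so take a₁ = (2, -1), b₁ = (1, -1), a₂ = (3, 1), b₂ = (2, -1).
Each slice is an integer combination of E₁ = a₁b₁ᵀ and E₂ = a₂b₂ᵀ: S₀ = −6·E₁, S₁ = −6·E₁ + 3·E₂; reading off coefficients, c₁ = (-6, -6) and c₂ = (0, 3).
Hence T = (2, -1) ⊗ (1, -1) ⊗ (-6, -6) + (3, 1) ⊗ (2, -1) ⊗ (0, 3), so rank(T) ≤ 2.
These bounds meet, so rank(T) = 2.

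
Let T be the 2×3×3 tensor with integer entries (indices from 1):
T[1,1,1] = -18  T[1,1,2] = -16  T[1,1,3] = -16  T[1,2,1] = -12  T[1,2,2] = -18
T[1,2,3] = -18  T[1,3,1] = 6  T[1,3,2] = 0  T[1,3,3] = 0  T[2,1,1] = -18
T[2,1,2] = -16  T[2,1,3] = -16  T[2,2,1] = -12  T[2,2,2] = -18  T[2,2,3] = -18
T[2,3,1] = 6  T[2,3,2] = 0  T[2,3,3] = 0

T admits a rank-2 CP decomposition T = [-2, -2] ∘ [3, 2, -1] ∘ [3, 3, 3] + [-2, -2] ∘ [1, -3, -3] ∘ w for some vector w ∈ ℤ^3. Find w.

Subtract the known terms from T to get the rank-1 residual R = [-2, -2] ∘ [1, -3, -3] ∘ w, so R[i,j,k] = a[i]·b[j]·w[k]. Pick indices with nonzero a[1]·b[1] = (-2)·(1) = -2. Only the fibre through (1,1,·) is needed: R[1,1,:] = T[1,1,:] − Σₗ aₗ[1]bₗ[1]cₗ = [-18, -16, -16] − (-2)·(3)·[3, 3, 3] = [0, 2, 2]. Then w[k] = R[1,1,k] / -2 for each k, giving w = [0, 2, 2] / -2 = [0, -1, -1].

w = [0, -1, -1]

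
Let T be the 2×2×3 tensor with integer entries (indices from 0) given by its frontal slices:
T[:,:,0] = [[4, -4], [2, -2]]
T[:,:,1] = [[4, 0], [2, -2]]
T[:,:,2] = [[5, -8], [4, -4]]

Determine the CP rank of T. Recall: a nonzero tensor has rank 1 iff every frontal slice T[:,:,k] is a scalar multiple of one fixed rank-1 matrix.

3

Lower bound: the mode-3 unfolding of T (rows indexed by k, columns by (i,j) = (0,0), (0,1), (1,0), (1,1)) is [[4, -4, 2, -2], [4, 0, 2, -2], [5, -8, 4, -4]].
There the 3×3 minor on rows k ∈ {0, 1, 2}, columns (i,j) ∈ {(0,0), (0,1), (1,0)} is det [[4, -4, 2], [4, 0, 2], [5, -8, 4]] = 24 ≠ 0, so this unfolding has rank ≥ 3; CP rank is at least every unfolding rank, so rank(T) ≥ 3. (Unfolding ranks only ever bound the CP rank from below — rank(T) can be strictly larger than all of them — so the matching upper bound has to come from an explicit 3-term decomposition.)
Upper bound: T is a sum of 3 rank-1 terms, T = [1, 0] ⊗ [0, 1] ⊗ [-2, 2, -4] + [1, 0] ⊗ [1, 0] ⊗ [2, 2, 1] + [1, 1] ⊗ [1, -1] ⊗ [2, 2, 4] (one valid choice — decompositions are not unique — normalised so each a, b is primitive with positive first nonzero entry; check it by expanding all entries), so rank(T) ≤ 3.
These bounds meet, so rank(T) = 3.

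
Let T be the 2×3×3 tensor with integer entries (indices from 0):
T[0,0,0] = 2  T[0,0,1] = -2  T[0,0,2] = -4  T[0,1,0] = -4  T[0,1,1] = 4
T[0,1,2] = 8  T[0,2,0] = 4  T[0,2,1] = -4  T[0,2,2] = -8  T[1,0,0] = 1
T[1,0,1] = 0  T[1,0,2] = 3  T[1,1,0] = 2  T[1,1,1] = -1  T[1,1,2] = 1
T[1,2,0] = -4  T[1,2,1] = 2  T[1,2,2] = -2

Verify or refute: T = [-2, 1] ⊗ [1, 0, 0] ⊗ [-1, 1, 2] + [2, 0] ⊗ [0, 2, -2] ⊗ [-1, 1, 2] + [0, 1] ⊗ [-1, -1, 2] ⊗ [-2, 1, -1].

Reconstruct entrywise from the claimed factors. For example, T[0,2,2] = -8 and Σₗ aₗ[0]bₗ[2]cₗ[2] = (-2)·(0)·(2) + (2)·(-2)·(2) + (0)·(2)·(-1) = -8; checking all 18 entries, every one matches. The claim holds.

Yes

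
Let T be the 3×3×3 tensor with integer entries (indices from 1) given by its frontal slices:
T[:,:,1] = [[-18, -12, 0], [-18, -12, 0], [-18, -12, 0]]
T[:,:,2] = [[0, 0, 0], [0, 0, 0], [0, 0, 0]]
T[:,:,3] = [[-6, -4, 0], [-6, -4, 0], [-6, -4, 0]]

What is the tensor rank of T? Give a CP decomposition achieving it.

rank(T) = 1

Lower bound: T ≠ 0 (e.g. T[1,1,1] = -18), so rank(T) ≥ 1.
Upper bound: if T = a ⊗ b ⊗ c then every fibre of T is a multiple of the corresponding factor, so read the factors off the fibres through the nonzero entry T[1,1,1] = -18.
The mode-1 fibre T[:,1,1] = [-18, -18, -18] gives a = (1, 1, 1) (primitive direction); the mode-2 fibre T[1,:,1] = [-18, -12, 0] gives b = (3, 2, 0); then c[k] = T[1,1,k] / (a[1]·b[1]) = [-18, 0, -6] / 3 = (-6, 0, -2).
Expanding (1, 1, 1) ⊗ (3, 2, 0) ⊗ (-6, 0, -2) reproduces all 27 entries of T, so T = (1, 1, 1) ⊗ (3, 2, 0) ⊗ (-6, 0, -2) and rank(T) ≤ 1.
These bounds meet, so rank(T) = 1.
Check entry T[3,2,3] = -4: (1)·(2)·(-2) = -4.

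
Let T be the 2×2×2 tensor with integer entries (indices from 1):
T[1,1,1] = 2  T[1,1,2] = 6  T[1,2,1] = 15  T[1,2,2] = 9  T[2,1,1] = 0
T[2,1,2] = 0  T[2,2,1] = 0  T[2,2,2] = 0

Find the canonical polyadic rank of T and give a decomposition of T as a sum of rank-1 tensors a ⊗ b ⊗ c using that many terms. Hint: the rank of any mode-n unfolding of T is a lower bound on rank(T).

rank(T) = 2

Lower bound: in the mode-3 unfolding of T (rows indexed by k, columns by (i,j)) the 2×2 minor on rows k ∈ {1, 2}, columns (i,j) ∈ {(1,1), (1,2)} is det [[2, 15], [6, 9]] = -72 ≠ 0, so that unfolding has rank ≥ 2 and hence rank(T) ≥ 2 (CP rank is at least every unfolding rank, though it can be larger).
Upper bound: T[i,:,:] = a[i]·M for every slice, with a = [1, 0] and M = [[2, 6], [15, 9]] (rows j, columns k).
Splitting M by its rows (j = 1, 2), M = [1, 0][2, 6]ᵀ + [0, 1][15, 9]ᵀ.
Hence T = [1, 0] ⊗ [1, 0] ⊗ [2, 6] + [1, 0] ⊗ [0, 1] ⊗ [15, 9], so rank(T) ≤ 2.
These bounds meet, so rank(T) = 2.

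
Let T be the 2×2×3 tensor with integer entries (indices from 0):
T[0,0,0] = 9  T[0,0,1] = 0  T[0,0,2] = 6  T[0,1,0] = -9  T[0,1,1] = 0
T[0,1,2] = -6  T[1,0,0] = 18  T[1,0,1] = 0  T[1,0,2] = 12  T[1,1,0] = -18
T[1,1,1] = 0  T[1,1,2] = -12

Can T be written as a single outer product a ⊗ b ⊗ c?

If T = a ⊗ b ⊗ c then every fibre of T is a multiple of the corresponding factor, so read the factors off the fibres through the nonzero entry T[0,0,0] = 9.
The mode-1 fibre T[:,0,0] = [9, 18] gives a = [1, 2] (primitive direction); the mode-2 fibre T[0,:,0] = [9, -9] gives b = [1, -1]; then c[k] = T[0,0,k] / (a[0]·b[0]) = [9, 0, 6] / 1 = [9, 0, 6].
Expanding [1, 2] ⊗ [1, -1] ⊗ [9, 0, 6] reproduces all 12 entries of T, so T = [1, 2] ⊗ [1, -1] ⊗ [9, 0, 6] and rank(T) ≤ 1.
Equivalently every frontal slice T[:,:,k] is c[k] times the rank-1 matrix [1, 2] ⊗ [1, -1]. So T has rank 1 (it is nonzero).

Yes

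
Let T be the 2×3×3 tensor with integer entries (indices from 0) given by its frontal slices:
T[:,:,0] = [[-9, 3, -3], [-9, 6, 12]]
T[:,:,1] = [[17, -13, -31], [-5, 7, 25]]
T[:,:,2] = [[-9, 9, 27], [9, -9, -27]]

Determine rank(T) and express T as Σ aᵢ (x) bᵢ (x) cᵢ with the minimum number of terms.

Lower bound: in the mode-1 unfolding of T (rows indexed by i, columns by (j,k)) the 2×2 minor on rows i ∈ {0, 1}, columns (j,k) ∈ {(0,0), (0,1)} is det [[-9, 17], [-9, -5]] = 198 ≠ 0, so that unfolding has rank ≥ 2 and hence rank(T) ≥ 2 (CP rank is at least every unfolding rank, though it can be larger).
Upper bound: with S_k = T[:,:,k], the two rank-1 terms a₁b₁ᵀ, a₂b₂ᵀ are the rank-1 members of the pencil x·S₀ + y·S₁.
The 2×2 minor of x·S₀ + y·S₁ on rows {0,1}, columns {0,1} is −27·x² − 63·xy + 54·y² = (-9)·(x + 3·y)(3·x − 2·y), vanishing at (x:y) = (3:-1) and (2:3).
M₁ = 3·S₀ − S₁ = [[-44, 22, 22], [-22, 11, 11]] = (-11)·(2, 1)(2, -1, -1)ᵀ and M₂ = 2·S₀ + 3·S₁ = [[33, -33, -99], [-33, 33, 99]] = 33·(1, -1)(1, -1, -3)ᵀ, so take a₁ = (2, 1), b₁ = (2, -1, -1), a₂ = (1, -1), b₂ = (1, -1, -3).
Each slice is an integer combination of E₁ = a₁b₁ᵀ and E₂ = a₂b₂ᵀ: S₀ = −3·E₁ + 3·E₂, S₁ = 2·E₁ + 9·E₂, S₂ = −9·E₂; reading off coefficients, c₁ = (-3, 2, 0) and c₂ = (3, 9, -9).
Hence T = (2, 1) (x) (2, -1, -1) (x) (-3, 2, 0) + (1, -1) (x) (1, -1, -3) (x) (3, 9, -9), so rank(T) ≤ 2.
These bounds meet, so rank(T) = 2.

rank(T) = 2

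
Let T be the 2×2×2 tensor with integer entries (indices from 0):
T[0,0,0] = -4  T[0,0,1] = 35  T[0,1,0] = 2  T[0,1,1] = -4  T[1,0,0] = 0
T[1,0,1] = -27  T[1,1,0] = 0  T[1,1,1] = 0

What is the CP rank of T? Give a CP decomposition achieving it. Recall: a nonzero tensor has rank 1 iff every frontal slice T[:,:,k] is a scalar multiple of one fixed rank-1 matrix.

Lower bound: the mode-2 unfolding of T (rows indexed by j, columns by (i,k) = (0,0), (0,1), (1,0), (1,1)) is [[-4, 35, 0, -27], [2, -4, 0, 0]].
There the 2×2 minor on rows j ∈ {0, 1}, columns (i,k) ∈ {(0,0), (0,1)} is det [[-4, 35], [2, -4]] = -54 ≠ 0, so this unfolding has rank ≥ 2; CP rank is at least every unfolding rank, so rank(T) ≥ 2. (Unfolding ranks only ever bound the CP rank from below — rank(T) can be strictly larger than all of them — so the matching upper bound has to come from an explicit 2-term decomposition.)
Upper bound — finding two terms. Write S_k = T[:,:,k] for the frontal slices: S₀ = [[-4, 2], [0, 0]], S₁ = [[35, -4], [-27, 0]].
If T = a₁ ⊗ b₁ ⊗ c₁ + a₂ ⊗ b₂ ⊗ c₂ then each S_k = c₁[k]·a₁b₁ᵀ + c₂[k]·a₂b₂ᵀ. S₀ and S₁ are linearly independent, so a₁b₁ᵀ and a₂b₂ᵀ must span the same plane of matrices: they are the rank-1 matrices of the form x·S₀ + y·S₁.
det(x·S₀ + y·S₁) is 54·xy − 108·y² = 54·(x − 2·y)(y), vanishing at (x:y) = (2:1) and (1:0).
M₁ = 2·S₀ + S₁ = [[27, 0], [-27, 0]] = 27·[1, -1][1, 0]ᵀ and M₂ = S₀ = [[-4, 2], [0, 0]] = (-2)·[1, 0][2, -1]ᵀ, so take a₁ = [1, -1], b₁ = [1, 0], a₂ = [1, 0], b₂ = [2, -1].
Each slice is an integer combination of E₁ = a₁b₁ᵀ and E₂ = a₂b₂ᵀ: S₀ = −2·E₂, S₁ = 27·E₁ + 4·E₂; reading off coefficients, c₁ = [0, 27] and c₂ = [-2, 4].
Hence T = [1, -1] ⊗ [1, 0] ⊗ [0, 27] + [1, 0] ⊗ [2, -1] ⊗ [-2, 4], so rank(T) ≤ 2.
These bounds meet, so rank(T) = 2.

rank(T) = 2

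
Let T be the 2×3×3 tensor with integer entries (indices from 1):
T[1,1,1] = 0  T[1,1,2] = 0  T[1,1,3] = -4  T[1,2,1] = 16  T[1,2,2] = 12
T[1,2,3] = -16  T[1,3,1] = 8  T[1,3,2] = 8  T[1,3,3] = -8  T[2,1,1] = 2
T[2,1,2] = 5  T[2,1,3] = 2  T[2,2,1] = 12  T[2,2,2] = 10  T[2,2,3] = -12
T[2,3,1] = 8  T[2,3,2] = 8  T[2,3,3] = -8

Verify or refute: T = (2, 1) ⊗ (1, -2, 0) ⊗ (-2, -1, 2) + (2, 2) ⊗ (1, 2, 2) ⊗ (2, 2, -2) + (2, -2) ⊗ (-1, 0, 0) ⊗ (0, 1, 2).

Yes

Reconstruct entrywise from the claimed factors. For example, T[1,3,1] = 8 and Σₗ aₗ[1]bₗ[3]cₗ[1] = (2)·(0)·(-2) + (2)·(2)·(2) + (2)·(0)·(0) = 8; checking all 18 entries, every one matches. The claim holds.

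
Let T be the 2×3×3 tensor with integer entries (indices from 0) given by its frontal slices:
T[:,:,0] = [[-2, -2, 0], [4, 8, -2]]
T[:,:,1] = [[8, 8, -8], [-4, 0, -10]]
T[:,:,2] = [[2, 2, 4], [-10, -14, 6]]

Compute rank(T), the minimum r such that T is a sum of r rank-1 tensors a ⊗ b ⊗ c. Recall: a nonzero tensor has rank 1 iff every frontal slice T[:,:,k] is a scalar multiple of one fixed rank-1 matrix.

Lower bound: the mode-3 unfolding of T (rows indexed by k, columns by (i,j) = (0,0), (0,1), (0,2), (1,0), (1,1), (1,2)) is [[-2, -2, 0, 4, 8, -2], [8, 8, -8, -4, 0, -10], [2, 2, 4, -10, -14, 6]].
There the 3×3 minor on rows k ∈ {0, 1, 2}, columns (i,j) ∈ {(0,0), (0,2), (1,1)} is det [[-2, 0, 8], [8, -8, 0], [2, 4, -14]] = 160 ≠ 0, so this unfolding has rank ≥ 3; CP rank is at least every unfolding rank, so rank(T) ≥ 3. (Unfolding ranks only ever bound the CP rank from below — rank(T) can be strictly larger than all of them — so the matching upper bound has to come from an explicit 3-term decomposition.)
Upper bound: T is a sum of 3 rank-1 terms, T = (0, 1) ⊗ (0, 2, -1) ⊗ (2, 2, -2) + (1, -2) ⊗ (1, 1, 0) ⊗ (-2, 4, 4) + (1, 1) ⊗ (1, 1, -2) ⊗ (0, 4, -2) (written with every a and b primitive with positive leading entry and the scale carried by c; CP decompositions are not unique, and this one is verified by expanding entrywise), so rank(T) ≤ 3.
These bounds meet, so rank(T) = 3.
Check entry T[1,0,1] = -4: (1)·(0)·(2) + (-2)·(1)·(4) + (1)·(1)·(4) = -4.

3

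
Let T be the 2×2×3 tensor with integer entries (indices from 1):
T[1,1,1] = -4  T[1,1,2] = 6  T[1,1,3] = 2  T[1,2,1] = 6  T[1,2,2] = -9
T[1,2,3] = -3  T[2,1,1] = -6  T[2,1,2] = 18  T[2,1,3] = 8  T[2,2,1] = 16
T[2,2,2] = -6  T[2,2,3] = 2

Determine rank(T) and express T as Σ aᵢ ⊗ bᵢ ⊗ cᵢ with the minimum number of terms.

rank(T) = 2

Lower bound: in the mode-2 unfolding of T (rows indexed by j, columns by (i,k)) the 2×2 minor on rows j ∈ {1, 2}, columns (i,k) ∈ {(1,1), (2,1)} is det [[-4, -6], [6, 16]] = -28 ≠ 0, so that unfolding has rank ≥ 2 and hence rank(T) ≥ 2 (CP rank is at least every unfolding rank, though it can be larger).
Upper bound: with S_k = T[:,:,k], the two rank-1 terms a₁b₁ᵀ, a₂b₂ᵀ are the rank-1 members of the pencil x·S₁ + y·S₂.
det(x·S₁ + y·S₂) is −28·x² − 42·xy + 126·y² = (-14)·(2·x − 3·y)(x + 3·y), vanishing at (x:y) = (3:2) and (3:-1).
M₁ = 3·S₁ + 2·S₂ = [[0, 0], [18, 36]] = 18·[0, 1][1, 2]ᵀ and M₂ = 3·S₁ − S₂ = [[-18, 27], [-36, 54]] = (-9)·[1, 2][2, -3]ᵀ, so take a₁ = [0, 1], b₁ = [1, 2], a₂ = [1, 2], b₂ = [2, -3].
Each slice is an integer combination of E₁ = a₁b₁ᵀ and E₂ = a₂b₂ᵀ: S₁ = 2·E₁ − 2·E₂, S₂ = 6·E₁ + 3·E₂, S₃ = 4·E₁ + E₂; reading off coefficients, c₁ = [2, 6, 4] and c₂ = [-2, 3, 1].
Hence T = [0, 1] ⊗ [1, 2] ⊗ [2, 6, 4] + [1, 2] ⊗ [2, -3] ⊗ [-2, 3, 1], so rank(T) ≤ 2.
These bounds meet, so rank(T) = 2.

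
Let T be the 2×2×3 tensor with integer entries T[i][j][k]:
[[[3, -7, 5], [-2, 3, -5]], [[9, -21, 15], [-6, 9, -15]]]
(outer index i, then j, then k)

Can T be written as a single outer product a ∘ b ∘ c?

No

The mode-2 unfolding of T (rows indexed by j, columns by (i,k) = (0,0), (0,1), (0,2), (1,0), (1,1), (1,2)) is [[3, -7, 5, 9, -21, 15], [-2, 3, -5, -6, 9, -15]].
There the 2×2 minor on rows j ∈ {0, 1}, columns (i,k) ∈ {(0,0), (0,1)} is det [[3, -7], [-2, 3]] = -5 ≠ 0, so this unfolding has rank ≥ 2; CP rank is at least every unfolding rank, so rank(T) ≥ 2.
In particular rank(T) ≥ 2 > 1, so T is not rank-1.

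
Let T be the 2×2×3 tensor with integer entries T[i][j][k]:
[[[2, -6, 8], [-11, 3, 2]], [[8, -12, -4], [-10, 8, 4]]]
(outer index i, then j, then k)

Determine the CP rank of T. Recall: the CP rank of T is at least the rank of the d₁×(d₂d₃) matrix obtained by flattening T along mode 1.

Lower bound: in the mode-3 unfolding of T (rows indexed by k, columns by (i,j)) the 3×3 minor on rows k ∈ {0, 1, 2}, columns (i,j) ∈ {(0,0), (0,1), (1,0)} is det [[2, -11, 8], [-6, 3, -12], [8, 2, -4]] = 1056 ≠ 0, so that unfolding has rank ≥ 3 and hence rank(T) ≥ 3 (CP rank is at least every unfolding rank, though it can be larger).
Upper bound: T is a sum of 3 rank-1 terms, T = (1, -2) ⊗ (2, -1) ⊗ (-1, 1, 2) + (1, 1) ⊗ (1, -1) ⊗ (4, -8, 4) + (2, 1) ⊗ (0, 1) ⊗ (-4, -2, 4) (one valid choice — decompositions are not unique — normalised so each a, b is primitive with positive first nonzero entry; check it by expanding all entries), so rank(T) ≤ 3.
These bounds meet, so rank(T) = 3.

3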